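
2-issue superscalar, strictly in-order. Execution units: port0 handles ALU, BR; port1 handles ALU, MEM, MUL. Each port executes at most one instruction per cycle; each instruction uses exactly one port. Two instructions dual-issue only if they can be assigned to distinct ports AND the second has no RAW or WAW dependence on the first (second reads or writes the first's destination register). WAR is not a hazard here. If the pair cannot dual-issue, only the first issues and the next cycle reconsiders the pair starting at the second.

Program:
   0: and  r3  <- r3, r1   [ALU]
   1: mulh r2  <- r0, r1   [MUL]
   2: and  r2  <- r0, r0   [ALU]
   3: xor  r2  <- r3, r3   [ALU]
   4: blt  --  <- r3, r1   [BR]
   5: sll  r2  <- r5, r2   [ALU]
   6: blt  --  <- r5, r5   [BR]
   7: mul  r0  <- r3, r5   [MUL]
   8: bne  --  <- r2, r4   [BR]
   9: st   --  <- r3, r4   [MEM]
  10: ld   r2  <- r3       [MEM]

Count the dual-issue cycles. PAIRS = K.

PAIRS = 4

0. and.ALU mulh.MUL @i0,i1  | dual
1. and.ALU @i2  | WAW r2
2. xor.ALU blt.BR @i3,i4  | dual
3. sll.ALU blt.BR @i5,i6  | dual
4. mul.MUL bne.BR @i7,i8  | dual
5. st.MEM @i9  | no-port MEM/MEM
6. ld.MEM @i10  | tail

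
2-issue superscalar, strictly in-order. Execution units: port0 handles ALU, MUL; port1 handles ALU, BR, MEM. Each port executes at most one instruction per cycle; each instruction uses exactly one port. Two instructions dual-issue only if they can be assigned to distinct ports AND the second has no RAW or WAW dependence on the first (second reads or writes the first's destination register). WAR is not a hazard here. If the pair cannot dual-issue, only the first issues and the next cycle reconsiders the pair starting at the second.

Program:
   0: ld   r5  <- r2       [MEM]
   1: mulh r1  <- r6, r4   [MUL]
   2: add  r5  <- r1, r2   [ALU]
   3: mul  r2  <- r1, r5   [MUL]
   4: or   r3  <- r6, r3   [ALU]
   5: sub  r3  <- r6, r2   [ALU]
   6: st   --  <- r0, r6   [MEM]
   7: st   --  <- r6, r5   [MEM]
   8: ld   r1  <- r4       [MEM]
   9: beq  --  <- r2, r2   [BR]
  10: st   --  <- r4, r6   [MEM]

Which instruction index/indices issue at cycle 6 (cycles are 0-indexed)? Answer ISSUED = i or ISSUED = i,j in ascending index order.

#0 head=0: ld.MEM;mulh.MUL i0/i1 pair
#1 head=2: add.ALU i2 RAW r5
#2 head=3: mul.MUL;or.ALU i3/i4 pair
#3 head=5: sub.ALU;st.MEM i5/i6 pair
#4 head=7: st.MEM i7 no-port MEM/MEM
#5 head=8: ld.MEM i8 no-port MEM/BR
#6 head=9: beq.BR i9 no-port BR/MEM
#7 head=10: st.MEM i10 tail

ISSUED = 9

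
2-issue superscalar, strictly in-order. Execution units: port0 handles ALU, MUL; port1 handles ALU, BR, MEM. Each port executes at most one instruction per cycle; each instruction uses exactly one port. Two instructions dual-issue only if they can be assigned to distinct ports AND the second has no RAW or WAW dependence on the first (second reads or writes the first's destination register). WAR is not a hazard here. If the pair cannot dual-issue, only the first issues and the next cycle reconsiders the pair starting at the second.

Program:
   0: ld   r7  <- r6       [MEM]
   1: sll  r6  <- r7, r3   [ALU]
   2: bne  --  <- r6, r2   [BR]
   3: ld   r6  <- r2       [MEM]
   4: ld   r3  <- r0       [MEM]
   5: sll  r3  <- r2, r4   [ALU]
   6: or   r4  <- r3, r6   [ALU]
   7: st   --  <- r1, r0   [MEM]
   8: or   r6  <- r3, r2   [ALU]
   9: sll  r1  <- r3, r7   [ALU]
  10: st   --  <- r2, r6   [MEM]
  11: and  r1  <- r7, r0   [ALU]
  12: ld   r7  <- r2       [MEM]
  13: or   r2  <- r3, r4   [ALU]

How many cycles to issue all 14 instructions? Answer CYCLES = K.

t=0 i0:ld ; RAW r7
t=1 i1:sll ; RAW r6
t=2 i2:bne ; no-port BR/MEM
t=3 i3:ld ; no-port MEM/MEM
t=4 i4:ld ; WAW r3
t=5 i5:sll ; RAW r3
t=6 i6,i7:or+st ; dual
t=7 i8,i9:or+sll ; dual
t=8 i10,i11:st+and ; dual
t=9 i12,i13:ld+or ; dual

CYCLES = 10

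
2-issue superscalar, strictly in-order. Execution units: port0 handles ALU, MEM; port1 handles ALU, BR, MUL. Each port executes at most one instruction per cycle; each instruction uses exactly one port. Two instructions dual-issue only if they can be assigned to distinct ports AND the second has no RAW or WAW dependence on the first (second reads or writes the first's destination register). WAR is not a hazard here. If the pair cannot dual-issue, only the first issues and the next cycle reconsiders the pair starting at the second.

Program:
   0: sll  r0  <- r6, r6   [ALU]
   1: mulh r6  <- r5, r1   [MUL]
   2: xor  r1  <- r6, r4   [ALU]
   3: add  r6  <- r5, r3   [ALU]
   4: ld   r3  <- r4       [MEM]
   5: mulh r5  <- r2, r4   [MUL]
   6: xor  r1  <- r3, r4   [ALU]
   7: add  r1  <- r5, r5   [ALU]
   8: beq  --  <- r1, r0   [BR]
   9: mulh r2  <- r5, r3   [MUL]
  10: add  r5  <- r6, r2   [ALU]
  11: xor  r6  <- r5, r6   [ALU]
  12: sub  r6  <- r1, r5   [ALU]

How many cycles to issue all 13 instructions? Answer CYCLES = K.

  cy0 -> i0+i1 (sll.ALU;mulh.MUL) pair
  cy1 -> i2+i3 (xor.ALU;add.ALU) pair
  cy2 -> i4+i5 (ld.MEM;mulh.MUL) pair
  cy3 -> i6 (xor.ALU) WAW r1
  cy4 -> i7 (add.ALU) RAW r1
  cy5 -> i8 (beq.BR) no-port BR/MUL
  cy6 -> i9 (mulh.MUL) RAW r2
  cy7 -> i10 (add.ALU) RAW r5
  cy8 -> i11 (xor.ALU) WAW r6
  cy9 -> i12 (sub.ALU) tail

CYCLES = 10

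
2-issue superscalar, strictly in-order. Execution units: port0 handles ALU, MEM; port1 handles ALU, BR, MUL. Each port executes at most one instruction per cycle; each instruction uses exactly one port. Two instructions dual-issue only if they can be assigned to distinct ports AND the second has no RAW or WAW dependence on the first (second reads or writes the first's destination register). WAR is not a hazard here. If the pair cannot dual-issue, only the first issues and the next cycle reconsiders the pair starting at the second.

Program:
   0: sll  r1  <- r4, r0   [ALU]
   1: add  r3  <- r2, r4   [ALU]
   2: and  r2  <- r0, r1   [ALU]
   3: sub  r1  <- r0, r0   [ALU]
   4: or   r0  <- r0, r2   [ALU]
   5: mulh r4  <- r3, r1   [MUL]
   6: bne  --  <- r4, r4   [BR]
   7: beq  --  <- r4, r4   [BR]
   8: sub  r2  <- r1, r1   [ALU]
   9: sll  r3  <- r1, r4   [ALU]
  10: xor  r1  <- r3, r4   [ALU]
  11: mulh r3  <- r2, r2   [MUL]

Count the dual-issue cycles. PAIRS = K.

0. sll.ALU+add.ALU @i0,i1  | dual
1. and.ALU+sub.ALU @i2,i3  | dual
2. or.ALU+mulh.MUL @i4,i5  | dual
3. bne.BR @i6  | no-port BR/BR
4. beq.BR+sub.ALU @i7,i8  | dual
5. sll.ALU @i9  | RAW r3
6. xor.ALU+mulh.MUL @i10,i11  | dual

PAIRS = 5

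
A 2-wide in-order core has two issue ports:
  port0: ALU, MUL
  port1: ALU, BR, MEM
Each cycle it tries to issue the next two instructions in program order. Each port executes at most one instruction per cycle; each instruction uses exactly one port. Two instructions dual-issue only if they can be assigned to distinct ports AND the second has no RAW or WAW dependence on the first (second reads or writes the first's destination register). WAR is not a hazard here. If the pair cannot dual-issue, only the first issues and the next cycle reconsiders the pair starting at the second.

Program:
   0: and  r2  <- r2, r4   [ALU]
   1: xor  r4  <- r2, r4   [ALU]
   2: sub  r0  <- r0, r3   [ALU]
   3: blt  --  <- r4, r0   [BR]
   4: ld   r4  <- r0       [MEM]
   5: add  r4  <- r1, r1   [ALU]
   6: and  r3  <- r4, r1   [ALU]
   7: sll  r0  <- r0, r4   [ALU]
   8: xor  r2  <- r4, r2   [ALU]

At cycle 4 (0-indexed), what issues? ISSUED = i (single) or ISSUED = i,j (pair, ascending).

ISSUED = 5

#0 head=0: and i0 RAW r2
#1 head=1: xor/sub i1+i2 dual
#2 head=3: blt i3 no-port BR/MEM
#3 head=4: ld i4 WAW r4
#4 head=5: add i5 RAW r4
#5 head=6: and/sll i6+i7 dual
#6 head=8: xor i8 tail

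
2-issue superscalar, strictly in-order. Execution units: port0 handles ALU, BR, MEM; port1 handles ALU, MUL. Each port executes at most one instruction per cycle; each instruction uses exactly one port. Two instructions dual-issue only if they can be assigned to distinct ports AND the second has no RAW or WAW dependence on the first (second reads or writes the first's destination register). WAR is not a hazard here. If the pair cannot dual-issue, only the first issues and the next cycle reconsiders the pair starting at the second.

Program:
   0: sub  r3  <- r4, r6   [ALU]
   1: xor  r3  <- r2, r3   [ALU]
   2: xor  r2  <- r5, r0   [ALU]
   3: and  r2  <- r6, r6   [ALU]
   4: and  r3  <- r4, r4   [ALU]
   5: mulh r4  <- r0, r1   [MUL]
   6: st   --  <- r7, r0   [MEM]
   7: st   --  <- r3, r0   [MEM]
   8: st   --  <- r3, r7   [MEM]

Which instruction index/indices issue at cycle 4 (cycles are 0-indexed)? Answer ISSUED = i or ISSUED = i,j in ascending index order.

ISSUED = 7

0. sub @i0  | RAW+WAW r3
1. xor/xor @i1&i2  | pair
2. and/and @i3&i4  | pair
3. mulh/st @i5&i6  | pair
4. st @i7  | no-port MEM/MEM
5. st @i8  | tail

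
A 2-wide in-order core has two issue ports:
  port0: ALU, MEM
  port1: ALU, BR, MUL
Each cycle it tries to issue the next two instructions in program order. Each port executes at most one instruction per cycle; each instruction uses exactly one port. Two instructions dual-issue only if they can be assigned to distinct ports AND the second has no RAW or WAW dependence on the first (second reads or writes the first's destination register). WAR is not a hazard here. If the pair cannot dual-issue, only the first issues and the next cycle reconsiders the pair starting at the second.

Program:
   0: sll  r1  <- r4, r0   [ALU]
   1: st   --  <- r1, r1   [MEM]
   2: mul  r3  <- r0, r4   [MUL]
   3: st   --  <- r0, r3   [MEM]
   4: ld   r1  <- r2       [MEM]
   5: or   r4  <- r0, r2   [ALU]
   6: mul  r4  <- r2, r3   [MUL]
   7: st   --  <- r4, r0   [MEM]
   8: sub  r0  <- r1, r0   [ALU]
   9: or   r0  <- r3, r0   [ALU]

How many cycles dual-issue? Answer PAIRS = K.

PAIRS = 3

[0] i0  sll.ALU  -- RAW r1
[1] i1&i2  st.MEM mul.MUL  -- pair
[2] i3  st.MEM  -- no-port MEM/MEM
[3] i4&i5  ld.MEM or.ALU  -- pair
[4] i6  mul.MUL  -- RAW r4
[5] i7&i8  st.MEM sub.ALU  -- pair
[6] i9  or.ALU  -- tail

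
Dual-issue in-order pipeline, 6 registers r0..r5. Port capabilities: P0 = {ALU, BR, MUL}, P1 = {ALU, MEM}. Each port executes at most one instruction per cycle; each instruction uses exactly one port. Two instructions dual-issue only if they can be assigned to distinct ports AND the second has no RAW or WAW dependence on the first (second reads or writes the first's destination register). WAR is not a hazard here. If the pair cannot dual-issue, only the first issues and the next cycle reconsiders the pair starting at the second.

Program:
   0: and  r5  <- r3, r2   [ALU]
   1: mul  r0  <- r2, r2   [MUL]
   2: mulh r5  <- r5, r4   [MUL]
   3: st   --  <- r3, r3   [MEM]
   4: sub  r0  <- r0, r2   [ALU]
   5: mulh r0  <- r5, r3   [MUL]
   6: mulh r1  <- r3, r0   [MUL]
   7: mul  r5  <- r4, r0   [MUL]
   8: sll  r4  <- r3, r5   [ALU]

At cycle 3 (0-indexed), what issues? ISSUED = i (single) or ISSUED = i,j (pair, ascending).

ISSUED = 5

[0] i0+i1  and.ALU+mul.MUL  -- pair
[1] i2+i3  mulh.MUL+st.MEM  -- pair
[2] i4  sub.ALU  -- WAW r0
[3] i5  mulh.MUL  -- no-port MUL/MUL
[4] i6  mulh.MUL  -- no-port MUL/MUL
[5] i7  mul.MUL  -- RAW r5
[6] i8  sll.ALU  -- tail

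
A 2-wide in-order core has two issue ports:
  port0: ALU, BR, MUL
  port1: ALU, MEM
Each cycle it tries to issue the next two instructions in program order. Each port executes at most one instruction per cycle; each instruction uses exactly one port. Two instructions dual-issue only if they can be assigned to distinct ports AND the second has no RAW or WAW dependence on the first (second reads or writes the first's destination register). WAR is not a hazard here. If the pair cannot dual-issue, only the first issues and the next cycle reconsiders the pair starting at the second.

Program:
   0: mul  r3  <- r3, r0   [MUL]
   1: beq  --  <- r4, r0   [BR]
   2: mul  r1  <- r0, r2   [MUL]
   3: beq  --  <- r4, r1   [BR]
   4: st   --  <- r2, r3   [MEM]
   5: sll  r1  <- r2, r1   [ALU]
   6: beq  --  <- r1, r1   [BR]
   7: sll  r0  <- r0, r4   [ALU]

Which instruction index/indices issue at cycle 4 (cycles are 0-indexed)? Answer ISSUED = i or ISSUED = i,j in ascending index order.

ISSUED = 5

  cy0 -> i0 (mul) no-port MUL/BR
  cy1 -> i1 (beq) no-port BR/MUL
  cy2 -> i2 (mul) no-port MUL/BR
  cy3 -> i3,i4 (beq st) dual
  cy4 -> i5 (sll) RAW r1
  cy5 -> i6,i7 (beq sll) dual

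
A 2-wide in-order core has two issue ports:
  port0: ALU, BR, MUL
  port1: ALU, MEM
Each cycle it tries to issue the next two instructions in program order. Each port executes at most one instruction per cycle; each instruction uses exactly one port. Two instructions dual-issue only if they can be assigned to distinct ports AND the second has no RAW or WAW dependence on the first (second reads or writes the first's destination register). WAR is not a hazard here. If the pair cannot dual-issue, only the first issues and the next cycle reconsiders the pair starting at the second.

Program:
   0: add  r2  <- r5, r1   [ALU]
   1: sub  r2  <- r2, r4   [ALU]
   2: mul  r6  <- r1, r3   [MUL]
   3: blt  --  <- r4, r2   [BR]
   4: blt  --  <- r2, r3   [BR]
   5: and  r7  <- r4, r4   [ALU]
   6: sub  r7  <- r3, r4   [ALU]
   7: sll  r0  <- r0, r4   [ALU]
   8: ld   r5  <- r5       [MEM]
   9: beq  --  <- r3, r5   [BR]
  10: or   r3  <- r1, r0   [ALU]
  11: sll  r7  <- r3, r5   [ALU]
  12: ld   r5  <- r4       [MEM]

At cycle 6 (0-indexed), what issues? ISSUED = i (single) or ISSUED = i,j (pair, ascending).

  cy0 -> i0 (add) RAW+WAW r2
  cy1 -> i1&i2 (sub mul) dual
  cy2 -> i3 (blt) no-port BR/BR
  cy3 -> i4&i5 (blt and) dual
  cy4 -> i6&i7 (sub sll) dual
  cy5 -> i8 (ld) RAW r5
  cy6 -> i9&i10 (beq or) dual
  cy7 -> i11&i12 (sll ld) dual

ISSUED = 9,10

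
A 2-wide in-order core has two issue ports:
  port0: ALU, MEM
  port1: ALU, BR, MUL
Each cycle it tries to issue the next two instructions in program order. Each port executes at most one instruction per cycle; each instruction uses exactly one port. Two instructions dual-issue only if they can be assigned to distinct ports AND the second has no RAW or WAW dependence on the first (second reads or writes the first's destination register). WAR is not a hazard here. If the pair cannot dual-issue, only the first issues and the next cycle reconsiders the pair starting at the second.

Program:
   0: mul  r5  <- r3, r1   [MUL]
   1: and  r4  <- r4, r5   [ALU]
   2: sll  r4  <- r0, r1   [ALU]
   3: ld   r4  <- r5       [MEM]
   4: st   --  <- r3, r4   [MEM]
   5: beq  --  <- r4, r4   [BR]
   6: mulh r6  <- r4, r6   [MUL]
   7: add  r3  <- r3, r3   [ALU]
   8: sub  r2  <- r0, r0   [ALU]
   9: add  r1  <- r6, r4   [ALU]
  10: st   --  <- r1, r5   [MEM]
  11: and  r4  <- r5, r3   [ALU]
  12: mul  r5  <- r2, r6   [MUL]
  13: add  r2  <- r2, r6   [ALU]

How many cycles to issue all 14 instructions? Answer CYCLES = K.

#0 head=0: mul.MUL i0 RAW r5
#1 head=1: and.ALU i1 WAW r4
#2 head=2: sll.ALU i2 WAW r4
#3 head=3: ld.MEM i3 no-port MEM/MEM
#4 head=4: st.MEM;beq.BR i4/i5 dual
#5 head=6: mulh.MUL;add.ALU i6/i7 dual
#6 head=8: sub.ALU;add.ALU i8/i9 dual
#7 head=10: st.MEM;and.ALU i10/i11 dual
#8 head=12: mul.MUL;add.ALU i12/i13 dual

CYCLES = 9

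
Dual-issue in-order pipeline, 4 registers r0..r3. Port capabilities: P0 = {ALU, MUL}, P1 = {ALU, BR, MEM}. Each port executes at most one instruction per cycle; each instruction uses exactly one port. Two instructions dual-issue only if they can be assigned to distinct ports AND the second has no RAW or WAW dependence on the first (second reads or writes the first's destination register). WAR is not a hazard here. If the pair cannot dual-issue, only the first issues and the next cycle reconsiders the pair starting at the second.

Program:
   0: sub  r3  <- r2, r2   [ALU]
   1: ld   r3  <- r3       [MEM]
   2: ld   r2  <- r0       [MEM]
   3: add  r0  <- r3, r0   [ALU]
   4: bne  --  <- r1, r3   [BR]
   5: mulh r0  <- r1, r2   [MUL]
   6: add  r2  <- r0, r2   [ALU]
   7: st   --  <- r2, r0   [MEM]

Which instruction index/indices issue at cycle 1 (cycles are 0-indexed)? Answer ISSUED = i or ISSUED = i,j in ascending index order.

c0: i0 sub  RAW+WAW r3
c1: i1 ld  no-port MEM/MEM
c2: i2&i3 ld add  pair
c3: i4&i5 bne mulh  pair
c4: i6 add  RAW r2
c5: i7 st  tail

ISSUED = 1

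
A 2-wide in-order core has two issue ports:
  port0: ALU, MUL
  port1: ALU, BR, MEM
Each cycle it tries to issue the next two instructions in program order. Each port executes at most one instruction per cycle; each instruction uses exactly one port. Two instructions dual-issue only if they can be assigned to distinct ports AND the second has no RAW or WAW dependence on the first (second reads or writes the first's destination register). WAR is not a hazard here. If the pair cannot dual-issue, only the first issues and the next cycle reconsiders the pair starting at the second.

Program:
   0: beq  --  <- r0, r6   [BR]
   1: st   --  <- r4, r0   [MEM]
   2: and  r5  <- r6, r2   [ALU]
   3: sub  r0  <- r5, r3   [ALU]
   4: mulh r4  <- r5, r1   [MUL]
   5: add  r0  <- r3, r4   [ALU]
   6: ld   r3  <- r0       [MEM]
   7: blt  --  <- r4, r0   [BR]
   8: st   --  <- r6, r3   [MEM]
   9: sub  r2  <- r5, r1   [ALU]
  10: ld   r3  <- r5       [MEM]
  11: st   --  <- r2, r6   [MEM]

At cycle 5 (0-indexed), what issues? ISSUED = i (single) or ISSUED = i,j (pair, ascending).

t=0 i0:beq ; no-port BR/MEM
t=1 i1+i2:st+and ; dual
t=2 i3+i4:sub+mulh ; dual
t=3 i5:add ; RAW r0
t=4 i6:ld ; no-port MEM/BR
t=5 i7:blt ; no-port BR/MEM
t=6 i8+i9:st+sub ; dual
t=7 i10:ld ; no-port MEM/MEM
t=8 i11:st ; tail

ISSUED = 7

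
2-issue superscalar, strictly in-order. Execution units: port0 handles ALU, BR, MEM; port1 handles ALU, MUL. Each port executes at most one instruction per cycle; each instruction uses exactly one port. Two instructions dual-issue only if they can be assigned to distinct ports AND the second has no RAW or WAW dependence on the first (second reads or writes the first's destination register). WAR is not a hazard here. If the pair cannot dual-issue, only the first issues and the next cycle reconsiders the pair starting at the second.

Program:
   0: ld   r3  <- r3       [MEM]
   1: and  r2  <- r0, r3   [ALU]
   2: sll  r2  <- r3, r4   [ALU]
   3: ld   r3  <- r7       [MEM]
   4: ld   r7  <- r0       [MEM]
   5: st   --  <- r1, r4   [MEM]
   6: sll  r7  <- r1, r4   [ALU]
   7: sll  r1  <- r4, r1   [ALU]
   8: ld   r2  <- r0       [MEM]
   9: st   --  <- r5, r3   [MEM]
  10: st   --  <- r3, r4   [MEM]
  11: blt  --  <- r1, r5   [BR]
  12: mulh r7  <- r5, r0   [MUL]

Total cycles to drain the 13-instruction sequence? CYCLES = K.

CYCLES = 9

[0] i0  ld  -- RAW r3
[1] i1  and  -- WAW r2
[2] i2+i3  sll ld  -- dual
[3] i4  ld  -- no-port MEM/MEM
[4] i5+i6  st sll  -- dual
[5] i7+i8  sll ld  -- dual
[6] i9  st  -- no-port MEM/MEM
[7] i10  st  -- no-port MEM/BR
[8] i11+i12  blt mulh  -- dual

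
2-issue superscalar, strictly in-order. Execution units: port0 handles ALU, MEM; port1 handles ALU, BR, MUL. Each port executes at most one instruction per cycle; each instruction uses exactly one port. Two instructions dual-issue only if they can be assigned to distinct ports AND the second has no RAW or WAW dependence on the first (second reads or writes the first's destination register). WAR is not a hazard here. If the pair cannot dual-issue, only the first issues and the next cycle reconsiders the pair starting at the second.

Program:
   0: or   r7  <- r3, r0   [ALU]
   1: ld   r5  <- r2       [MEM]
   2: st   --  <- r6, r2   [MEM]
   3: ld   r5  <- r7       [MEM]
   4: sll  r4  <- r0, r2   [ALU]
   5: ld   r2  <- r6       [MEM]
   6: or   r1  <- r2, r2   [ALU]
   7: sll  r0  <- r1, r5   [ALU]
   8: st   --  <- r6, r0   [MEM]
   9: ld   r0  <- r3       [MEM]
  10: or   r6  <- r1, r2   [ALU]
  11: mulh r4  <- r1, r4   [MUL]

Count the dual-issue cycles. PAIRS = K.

PAIRS = 3

#0 head=0: or;ld i0/i1 pair
#1 head=2: st i2 no-port MEM/MEM
#2 head=3: ld;sll i3/i4 pair
#3 head=5: ld i5 RAW r2
#4 head=6: or i6 RAW r1
#5 head=7: sll i7 RAW r0
#6 head=8: st i8 no-port MEM/MEM
#7 head=9: ld;or i9/i10 pair
#8 head=11: mulh i11 tail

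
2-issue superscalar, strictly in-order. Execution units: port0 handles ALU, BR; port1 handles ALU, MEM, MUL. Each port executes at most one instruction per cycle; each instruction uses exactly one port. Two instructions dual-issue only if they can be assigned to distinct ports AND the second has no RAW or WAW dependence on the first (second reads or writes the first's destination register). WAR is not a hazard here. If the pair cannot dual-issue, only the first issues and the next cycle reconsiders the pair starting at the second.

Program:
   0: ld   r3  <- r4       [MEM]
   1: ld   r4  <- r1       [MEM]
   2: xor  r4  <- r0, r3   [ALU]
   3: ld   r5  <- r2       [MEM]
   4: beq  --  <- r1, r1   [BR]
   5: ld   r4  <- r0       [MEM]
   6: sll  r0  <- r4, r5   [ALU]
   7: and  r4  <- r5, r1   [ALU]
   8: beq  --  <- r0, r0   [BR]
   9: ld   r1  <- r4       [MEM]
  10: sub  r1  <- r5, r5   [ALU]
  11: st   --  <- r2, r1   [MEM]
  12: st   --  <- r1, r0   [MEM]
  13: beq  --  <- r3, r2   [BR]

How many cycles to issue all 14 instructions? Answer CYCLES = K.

c0: i0 ld.MEM  no-port MEM/MEM
c1: i1 ld.MEM  WAW r4
c2: i2&i3 xor.ALU ld.MEM  pair
c3: i4&i5 beq.BR ld.MEM  pair
c4: i6&i7 sll.ALU and.ALU  pair
c5: i8&i9 beq.BR ld.MEM  pair
c6: i10 sub.ALU  RAW r1
c7: i11 st.MEM  no-port MEM/MEM
c8: i12&i13 st.MEM beq.BR  pair

CYCLES = 9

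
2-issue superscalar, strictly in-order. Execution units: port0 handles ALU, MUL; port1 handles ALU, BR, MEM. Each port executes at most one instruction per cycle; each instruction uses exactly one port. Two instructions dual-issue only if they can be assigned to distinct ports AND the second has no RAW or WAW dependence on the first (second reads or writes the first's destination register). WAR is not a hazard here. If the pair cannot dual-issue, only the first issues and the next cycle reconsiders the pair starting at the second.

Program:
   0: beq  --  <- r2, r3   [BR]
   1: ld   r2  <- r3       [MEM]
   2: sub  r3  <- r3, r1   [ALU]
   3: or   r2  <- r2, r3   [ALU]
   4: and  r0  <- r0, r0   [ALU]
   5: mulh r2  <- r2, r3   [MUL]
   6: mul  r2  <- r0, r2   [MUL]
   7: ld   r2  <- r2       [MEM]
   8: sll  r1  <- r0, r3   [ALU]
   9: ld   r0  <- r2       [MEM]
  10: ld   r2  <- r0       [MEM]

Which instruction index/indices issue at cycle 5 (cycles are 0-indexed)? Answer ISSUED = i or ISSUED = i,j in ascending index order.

t=0 i0:beq ; no-port BR/MEM
t=1 i1,i2:ld/sub ; pair
t=2 i3,i4:or/and ; pair
t=3 i5:mulh ; no-port MUL/MUL
t=4 i6:mul ; RAW+WAW r2
t=5 i7,i8:ld/sll ; pair
t=6 i9:ld ; no-port MEM/MEM
t=7 i10:ld ; tail

ISSUED = 7,8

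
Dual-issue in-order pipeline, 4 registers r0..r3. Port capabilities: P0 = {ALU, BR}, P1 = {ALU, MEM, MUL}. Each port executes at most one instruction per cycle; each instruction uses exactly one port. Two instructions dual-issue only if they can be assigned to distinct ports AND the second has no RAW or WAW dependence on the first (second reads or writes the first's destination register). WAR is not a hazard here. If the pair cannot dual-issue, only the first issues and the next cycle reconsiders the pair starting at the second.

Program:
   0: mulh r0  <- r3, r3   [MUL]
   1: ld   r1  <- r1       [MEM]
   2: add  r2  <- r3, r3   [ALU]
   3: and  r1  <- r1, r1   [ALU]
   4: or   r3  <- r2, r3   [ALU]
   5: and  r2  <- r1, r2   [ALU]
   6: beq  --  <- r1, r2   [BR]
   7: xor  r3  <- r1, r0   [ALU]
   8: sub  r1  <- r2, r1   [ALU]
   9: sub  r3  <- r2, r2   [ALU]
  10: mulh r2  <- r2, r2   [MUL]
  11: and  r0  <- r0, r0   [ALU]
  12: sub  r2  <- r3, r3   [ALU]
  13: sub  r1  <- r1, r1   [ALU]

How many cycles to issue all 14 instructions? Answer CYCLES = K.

CYCLES = 8

c0: i0 mulh  no-port MUL/MEM
c1: i1/i2 ld+add  dual
c2: i3/i4 and+or  dual
c3: i5 and  RAW r2
c4: i6/i7 beq+xor  dual
c5: i8/i9 sub+sub  dual
c6: i10/i11 mulh+and  dual
c7: i12/i13 sub+sub  dual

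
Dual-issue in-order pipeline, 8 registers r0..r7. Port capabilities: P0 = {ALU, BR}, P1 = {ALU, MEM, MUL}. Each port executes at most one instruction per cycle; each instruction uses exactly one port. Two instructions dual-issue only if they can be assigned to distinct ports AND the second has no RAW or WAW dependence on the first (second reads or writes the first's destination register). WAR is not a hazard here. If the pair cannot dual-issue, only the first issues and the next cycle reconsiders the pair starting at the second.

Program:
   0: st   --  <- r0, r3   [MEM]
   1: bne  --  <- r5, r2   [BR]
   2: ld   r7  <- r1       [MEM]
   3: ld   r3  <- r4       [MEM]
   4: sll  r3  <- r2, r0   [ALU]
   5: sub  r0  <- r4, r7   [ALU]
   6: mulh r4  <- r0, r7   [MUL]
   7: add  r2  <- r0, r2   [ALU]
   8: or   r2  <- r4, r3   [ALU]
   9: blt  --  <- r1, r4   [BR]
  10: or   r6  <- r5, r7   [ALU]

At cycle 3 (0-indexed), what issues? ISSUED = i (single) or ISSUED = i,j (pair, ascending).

c0: i0+i1 st.MEM;bne.BR  pair
c1: i2 ld.MEM  no-port MEM/MEM
c2: i3 ld.MEM  WAW r3
c3: i4+i5 sll.ALU;sub.ALU  pair
c4: i6+i7 mulh.MUL;add.ALU  pair
c5: i8+i9 or.ALU;blt.BR  pair
c6: i10 or.ALU  tail

ISSUED = 4,5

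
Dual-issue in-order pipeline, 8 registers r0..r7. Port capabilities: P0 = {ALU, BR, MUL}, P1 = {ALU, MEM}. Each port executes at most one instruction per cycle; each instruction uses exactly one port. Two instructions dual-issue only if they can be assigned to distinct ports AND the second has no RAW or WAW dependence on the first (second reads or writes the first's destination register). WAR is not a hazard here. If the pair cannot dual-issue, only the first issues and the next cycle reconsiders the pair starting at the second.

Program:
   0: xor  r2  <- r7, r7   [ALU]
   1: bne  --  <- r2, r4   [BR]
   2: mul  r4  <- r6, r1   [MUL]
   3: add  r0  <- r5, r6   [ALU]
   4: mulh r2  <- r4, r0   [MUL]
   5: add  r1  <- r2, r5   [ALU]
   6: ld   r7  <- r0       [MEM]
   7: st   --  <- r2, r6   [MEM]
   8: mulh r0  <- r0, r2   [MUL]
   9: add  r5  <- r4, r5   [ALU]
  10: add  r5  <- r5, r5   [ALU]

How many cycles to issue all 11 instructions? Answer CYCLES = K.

  cy0 -> i0 (xor) RAW r2
  cy1 -> i1 (bne) no-port BR/MUL
  cy2 -> i2,i3 (mul;add) 2-wide
  cy3 -> i4 (mulh) RAW r2
  cy4 -> i5,i6 (add;ld) 2-wide
  cy5 -> i7,i8 (st;mulh) 2-wide
  cy6 -> i9 (add) RAW+WAW r5
  cy7 -> i10 (add) tail

CYCLES = 8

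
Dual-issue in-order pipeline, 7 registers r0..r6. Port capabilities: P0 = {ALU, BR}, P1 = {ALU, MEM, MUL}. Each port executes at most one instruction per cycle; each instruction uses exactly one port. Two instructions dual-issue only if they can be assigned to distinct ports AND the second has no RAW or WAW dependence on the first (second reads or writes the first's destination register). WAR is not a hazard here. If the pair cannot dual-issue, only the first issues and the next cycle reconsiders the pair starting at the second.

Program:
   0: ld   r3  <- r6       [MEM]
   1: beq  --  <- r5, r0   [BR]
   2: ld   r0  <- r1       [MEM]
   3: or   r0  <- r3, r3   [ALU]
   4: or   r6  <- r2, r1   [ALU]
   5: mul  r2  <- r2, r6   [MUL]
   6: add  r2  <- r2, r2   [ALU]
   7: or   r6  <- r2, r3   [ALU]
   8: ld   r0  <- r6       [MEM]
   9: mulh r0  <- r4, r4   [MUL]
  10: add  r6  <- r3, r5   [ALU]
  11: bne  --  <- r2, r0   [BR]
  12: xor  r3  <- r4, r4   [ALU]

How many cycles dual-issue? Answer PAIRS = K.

#0 head=0: ld.MEM;beq.BR i0,i1 pair
#1 head=2: ld.MEM i2 WAW r0
#2 head=3: or.ALU;or.ALU i3,i4 pair
#3 head=5: mul.MUL i5 RAW+WAW r2
#4 head=6: add.ALU i6 RAW r2
#5 head=7: or.ALU i7 RAW r6
#6 head=8: ld.MEM i8 no-port MEM/MUL
#7 head=9: mulh.MUL;add.ALU i9,i10 pair
#8 head=11: bne.BR;xor.ALU i11,i12 pair

PAIRS = 4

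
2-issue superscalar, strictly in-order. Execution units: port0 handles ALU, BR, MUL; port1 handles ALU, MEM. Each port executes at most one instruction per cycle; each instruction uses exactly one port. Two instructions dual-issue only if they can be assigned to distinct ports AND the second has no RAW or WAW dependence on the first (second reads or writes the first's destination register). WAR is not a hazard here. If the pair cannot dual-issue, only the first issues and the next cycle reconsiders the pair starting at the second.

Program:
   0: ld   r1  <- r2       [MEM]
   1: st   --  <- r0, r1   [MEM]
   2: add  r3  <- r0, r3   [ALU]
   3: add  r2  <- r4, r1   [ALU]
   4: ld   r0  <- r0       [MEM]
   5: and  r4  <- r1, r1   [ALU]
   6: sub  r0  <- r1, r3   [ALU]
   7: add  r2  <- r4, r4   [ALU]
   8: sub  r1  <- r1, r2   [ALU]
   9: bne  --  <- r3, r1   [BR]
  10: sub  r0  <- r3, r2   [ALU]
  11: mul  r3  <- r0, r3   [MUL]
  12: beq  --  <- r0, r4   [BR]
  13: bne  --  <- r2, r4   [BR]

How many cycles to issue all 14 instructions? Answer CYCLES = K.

CYCLES = 10

0. ld.MEM @i0  | no-port MEM/MEM
1. st.MEM/add.ALU @i1,i2  | 2-wide
2. add.ALU/ld.MEM @i3,i4  | 2-wide
3. and.ALU/sub.ALU @i5,i6  | 2-wide
4. add.ALU @i7  | RAW r2
5. sub.ALU @i8  | RAW r1
6. bne.BR/sub.ALU @i9,i10  | 2-wide
7. mul.MUL @i11  | no-port MUL/BR
8. beq.BR @i12  | no-port BR/BR
9. bne.BR @i13  | tail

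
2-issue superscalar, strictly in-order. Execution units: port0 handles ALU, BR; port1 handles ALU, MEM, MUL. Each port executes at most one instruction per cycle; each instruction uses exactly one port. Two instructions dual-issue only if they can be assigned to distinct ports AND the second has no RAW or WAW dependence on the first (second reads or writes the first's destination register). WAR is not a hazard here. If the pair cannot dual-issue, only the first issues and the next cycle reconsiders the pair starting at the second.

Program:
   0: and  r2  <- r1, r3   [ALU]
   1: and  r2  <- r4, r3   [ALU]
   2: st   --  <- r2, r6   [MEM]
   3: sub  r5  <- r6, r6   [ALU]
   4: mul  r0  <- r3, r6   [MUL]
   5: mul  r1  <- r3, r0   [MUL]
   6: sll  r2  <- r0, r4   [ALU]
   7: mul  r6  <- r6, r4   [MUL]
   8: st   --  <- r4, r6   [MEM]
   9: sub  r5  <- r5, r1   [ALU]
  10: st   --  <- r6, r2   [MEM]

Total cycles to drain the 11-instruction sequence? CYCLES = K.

CYCLES = 8

t=0 i0:and ; WAW r2
t=1 i1:and ; RAW r2
t=2 i2/i3:st;sub ; pair
t=3 i4:mul ; no-port MUL/MUL
t=4 i5/i6:mul;sll ; pair
t=5 i7:mul ; no-port MUL/MEM
t=6 i8/i9:st;sub ; pair
t=7 i10:st ; tail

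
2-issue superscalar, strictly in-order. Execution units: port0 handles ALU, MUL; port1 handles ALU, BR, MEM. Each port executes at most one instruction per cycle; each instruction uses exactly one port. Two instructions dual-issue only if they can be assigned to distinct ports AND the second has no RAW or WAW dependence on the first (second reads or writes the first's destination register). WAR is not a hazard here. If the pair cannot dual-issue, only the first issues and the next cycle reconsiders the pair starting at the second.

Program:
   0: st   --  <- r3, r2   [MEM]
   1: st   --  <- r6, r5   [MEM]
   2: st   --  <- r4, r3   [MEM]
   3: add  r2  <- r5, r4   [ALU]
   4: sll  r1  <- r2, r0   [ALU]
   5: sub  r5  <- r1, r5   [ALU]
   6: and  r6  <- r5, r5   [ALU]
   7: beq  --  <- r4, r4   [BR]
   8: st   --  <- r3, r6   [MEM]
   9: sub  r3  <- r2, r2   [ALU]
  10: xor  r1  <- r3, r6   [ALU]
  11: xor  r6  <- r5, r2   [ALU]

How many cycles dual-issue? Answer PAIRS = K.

t=0 i0:st ; no-port MEM/MEM
t=1 i1:st ; no-port MEM/MEM
t=2 i2+i3:st add ; dual
t=3 i4:sll ; RAW r1
t=4 i5:sub ; RAW r5
t=5 i6+i7:and beq ; dual
t=6 i8+i9:st sub ; dual
t=7 i10+i11:xor xor ; dual

PAIRS = 4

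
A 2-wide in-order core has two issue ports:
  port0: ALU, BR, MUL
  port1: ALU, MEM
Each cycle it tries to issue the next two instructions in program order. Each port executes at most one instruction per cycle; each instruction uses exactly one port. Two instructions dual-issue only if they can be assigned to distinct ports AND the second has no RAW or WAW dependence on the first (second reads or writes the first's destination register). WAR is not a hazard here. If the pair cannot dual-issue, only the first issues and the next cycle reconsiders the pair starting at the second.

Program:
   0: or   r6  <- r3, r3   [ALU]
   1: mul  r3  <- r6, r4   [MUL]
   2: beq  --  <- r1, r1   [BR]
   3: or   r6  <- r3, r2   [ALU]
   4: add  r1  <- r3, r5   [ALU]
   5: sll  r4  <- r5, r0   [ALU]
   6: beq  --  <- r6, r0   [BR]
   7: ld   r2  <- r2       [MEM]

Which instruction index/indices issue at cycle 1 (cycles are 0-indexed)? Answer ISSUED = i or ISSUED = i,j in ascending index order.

ISSUED = 1

  cy0 -> i0 (or) RAW r6
  cy1 -> i1 (mul) no-port MUL/BR
  cy2 -> i2/i3 (beq/or) pair
  cy3 -> i4/i5 (add/sll) pair
  cy4 -> i6/i7 (beq/ld) pair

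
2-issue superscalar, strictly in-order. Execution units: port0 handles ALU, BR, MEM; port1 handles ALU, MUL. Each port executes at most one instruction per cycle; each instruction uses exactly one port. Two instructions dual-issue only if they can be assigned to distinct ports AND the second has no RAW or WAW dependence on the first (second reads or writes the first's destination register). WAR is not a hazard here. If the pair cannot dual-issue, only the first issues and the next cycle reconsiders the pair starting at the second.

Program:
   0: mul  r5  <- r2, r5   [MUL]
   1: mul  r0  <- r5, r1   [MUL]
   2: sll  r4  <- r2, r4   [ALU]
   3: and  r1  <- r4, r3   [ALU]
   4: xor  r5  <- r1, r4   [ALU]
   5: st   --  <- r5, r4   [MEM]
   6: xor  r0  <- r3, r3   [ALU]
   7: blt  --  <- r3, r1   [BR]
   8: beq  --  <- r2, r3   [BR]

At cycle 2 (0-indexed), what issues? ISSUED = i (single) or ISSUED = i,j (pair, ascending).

ISSUED = 3

  cy0 -> i0 (mul.MUL) no-port MUL/MUL
  cy1 -> i1,i2 (mul.MUL sll.ALU) dual
  cy2 -> i3 (and.ALU) RAW r1
  cy3 -> i4 (xor.ALU) RAW r5
  cy4 -> i5,i6 (st.MEM xor.ALU) dual
  cy5 -> i7 (blt.BR) no-port BR/BR
  cy6 -> i8 (beq.BR) tail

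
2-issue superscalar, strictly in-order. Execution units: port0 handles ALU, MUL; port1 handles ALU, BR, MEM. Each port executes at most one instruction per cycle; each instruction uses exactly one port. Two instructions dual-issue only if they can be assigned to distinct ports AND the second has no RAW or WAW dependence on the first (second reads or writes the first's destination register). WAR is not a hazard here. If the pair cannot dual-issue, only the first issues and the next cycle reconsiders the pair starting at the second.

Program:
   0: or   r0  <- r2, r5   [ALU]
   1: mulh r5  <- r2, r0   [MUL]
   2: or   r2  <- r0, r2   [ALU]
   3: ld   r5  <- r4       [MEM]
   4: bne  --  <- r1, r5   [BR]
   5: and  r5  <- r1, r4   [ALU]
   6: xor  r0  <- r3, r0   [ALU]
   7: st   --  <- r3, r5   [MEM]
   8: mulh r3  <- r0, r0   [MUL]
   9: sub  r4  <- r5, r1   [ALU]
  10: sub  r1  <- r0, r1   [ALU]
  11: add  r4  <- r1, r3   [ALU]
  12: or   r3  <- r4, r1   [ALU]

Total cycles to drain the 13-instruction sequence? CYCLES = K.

#0 head=0: or i0 RAW r0
#1 head=1: mulh or i1+i2 pair
#2 head=3: ld i3 no-port MEM/BR
#3 head=4: bne and i4+i5 pair
#4 head=6: xor st i6+i7 pair
#5 head=8: mulh sub i8+i9 pair
#6 head=10: sub i10 RAW r1
#7 head=11: add i11 RAW r4
#8 head=12: or i12 tail

CYCLES = 9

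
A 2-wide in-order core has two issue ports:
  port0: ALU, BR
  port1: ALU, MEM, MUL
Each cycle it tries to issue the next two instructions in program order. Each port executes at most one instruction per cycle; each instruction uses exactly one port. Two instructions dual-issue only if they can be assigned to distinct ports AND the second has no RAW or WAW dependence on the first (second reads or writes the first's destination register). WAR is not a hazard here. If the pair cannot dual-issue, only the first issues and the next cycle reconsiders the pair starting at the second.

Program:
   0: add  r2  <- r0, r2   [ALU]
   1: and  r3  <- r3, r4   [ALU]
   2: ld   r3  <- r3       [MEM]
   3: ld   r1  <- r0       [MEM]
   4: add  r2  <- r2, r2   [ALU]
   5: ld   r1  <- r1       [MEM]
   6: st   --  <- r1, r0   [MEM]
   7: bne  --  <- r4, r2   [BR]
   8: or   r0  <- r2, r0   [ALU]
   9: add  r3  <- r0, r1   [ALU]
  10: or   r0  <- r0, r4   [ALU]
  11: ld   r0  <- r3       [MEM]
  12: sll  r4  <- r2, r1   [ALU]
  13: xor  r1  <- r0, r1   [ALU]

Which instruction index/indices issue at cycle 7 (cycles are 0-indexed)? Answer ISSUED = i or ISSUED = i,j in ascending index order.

ISSUED = 11,12

  cy0 -> i0/i1 (add.ALU/and.ALU) pair
  cy1 -> i2 (ld.MEM) no-port MEM/MEM
  cy2 -> i3/i4 (ld.MEM/add.ALU) pair
  cy3 -> i5 (ld.MEM) no-port MEM/MEM
  cy4 -> i6/i7 (st.MEM/bne.BR) pair
  cy5 -> i8 (or.ALU) RAW r0
  cy6 -> i9/i10 (add.ALU/or.ALU) pair
  cy7 -> i11/i12 (ld.MEM/sll.ALU) pair
  cy8 -> i13 (xor.ALU) tail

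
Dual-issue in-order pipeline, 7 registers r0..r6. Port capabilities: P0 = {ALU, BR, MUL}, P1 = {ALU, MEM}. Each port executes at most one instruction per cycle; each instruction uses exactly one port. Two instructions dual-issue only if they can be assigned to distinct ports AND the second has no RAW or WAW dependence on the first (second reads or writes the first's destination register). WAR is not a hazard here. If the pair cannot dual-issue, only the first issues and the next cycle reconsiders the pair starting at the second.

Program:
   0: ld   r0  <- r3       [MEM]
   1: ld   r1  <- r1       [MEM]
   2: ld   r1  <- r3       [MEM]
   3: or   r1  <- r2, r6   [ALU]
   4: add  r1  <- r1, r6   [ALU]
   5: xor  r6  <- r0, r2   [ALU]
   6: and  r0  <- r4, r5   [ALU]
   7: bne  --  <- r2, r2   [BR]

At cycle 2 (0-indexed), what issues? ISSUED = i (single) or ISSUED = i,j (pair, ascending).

ISSUED = 2

0. ld.MEM @i0  | no-port MEM/MEM
1. ld.MEM @i1  | no-port MEM/MEM
2. ld.MEM @i2  | WAW r1
3. or.ALU @i3  | RAW+WAW r1
4. add.ALU;xor.ALU @i4&i5  | 2-wide
5. and.ALU;bne.BR @i6&i7  | 2-wide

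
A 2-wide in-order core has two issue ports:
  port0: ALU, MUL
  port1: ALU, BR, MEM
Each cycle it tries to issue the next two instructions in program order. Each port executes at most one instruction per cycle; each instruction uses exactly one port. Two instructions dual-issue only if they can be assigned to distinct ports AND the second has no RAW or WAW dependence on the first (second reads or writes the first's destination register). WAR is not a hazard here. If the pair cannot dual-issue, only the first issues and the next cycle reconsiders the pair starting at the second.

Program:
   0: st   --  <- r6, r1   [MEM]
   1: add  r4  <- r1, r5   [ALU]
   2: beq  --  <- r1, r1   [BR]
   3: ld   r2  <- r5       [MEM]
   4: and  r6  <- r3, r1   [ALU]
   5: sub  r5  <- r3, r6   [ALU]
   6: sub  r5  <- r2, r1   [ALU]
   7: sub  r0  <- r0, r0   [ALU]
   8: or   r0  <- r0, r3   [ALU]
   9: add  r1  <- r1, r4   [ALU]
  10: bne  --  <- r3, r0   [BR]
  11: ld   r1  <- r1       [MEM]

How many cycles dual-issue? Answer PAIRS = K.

PAIRS = 4

t=0 i0/i1:st;add ; pair
t=1 i2:beq ; no-port BR/MEM
t=2 i3/i4:ld;and ; pair
t=3 i5:sub ; WAW r5
t=4 i6/i7:sub;sub ; pair
t=5 i8/i9:or;add ; pair
t=6 i10:bne ; no-port BR/MEM
t=7 i11:ld ; tail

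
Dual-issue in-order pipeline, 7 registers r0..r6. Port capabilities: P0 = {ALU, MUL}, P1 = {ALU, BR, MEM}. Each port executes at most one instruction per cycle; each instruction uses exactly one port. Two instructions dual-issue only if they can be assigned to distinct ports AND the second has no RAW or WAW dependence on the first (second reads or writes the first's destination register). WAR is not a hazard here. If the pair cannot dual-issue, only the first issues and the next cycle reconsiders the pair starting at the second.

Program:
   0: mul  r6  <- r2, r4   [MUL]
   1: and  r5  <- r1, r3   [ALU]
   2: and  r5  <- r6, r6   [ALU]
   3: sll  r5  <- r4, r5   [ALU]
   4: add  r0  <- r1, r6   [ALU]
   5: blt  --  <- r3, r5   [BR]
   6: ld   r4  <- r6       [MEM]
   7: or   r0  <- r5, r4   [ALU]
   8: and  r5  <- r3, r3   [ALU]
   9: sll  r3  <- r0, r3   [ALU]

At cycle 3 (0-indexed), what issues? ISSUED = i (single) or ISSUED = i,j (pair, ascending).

ISSUED = 5

[0] i0&i1  mul.MUL+and.ALU  -- 2-wide
[1] i2  and.ALU  -- RAW+WAW r5
[2] i3&i4  sll.ALU+add.ALU  -- 2-wide
[3] i5  blt.BR  -- no-port BR/MEM
[4] i6  ld.MEM  -- RAW r4
[5] i7&i8  or.ALU+and.ALU  -- 2-wide
[6] i9  sll.ALU  -- tail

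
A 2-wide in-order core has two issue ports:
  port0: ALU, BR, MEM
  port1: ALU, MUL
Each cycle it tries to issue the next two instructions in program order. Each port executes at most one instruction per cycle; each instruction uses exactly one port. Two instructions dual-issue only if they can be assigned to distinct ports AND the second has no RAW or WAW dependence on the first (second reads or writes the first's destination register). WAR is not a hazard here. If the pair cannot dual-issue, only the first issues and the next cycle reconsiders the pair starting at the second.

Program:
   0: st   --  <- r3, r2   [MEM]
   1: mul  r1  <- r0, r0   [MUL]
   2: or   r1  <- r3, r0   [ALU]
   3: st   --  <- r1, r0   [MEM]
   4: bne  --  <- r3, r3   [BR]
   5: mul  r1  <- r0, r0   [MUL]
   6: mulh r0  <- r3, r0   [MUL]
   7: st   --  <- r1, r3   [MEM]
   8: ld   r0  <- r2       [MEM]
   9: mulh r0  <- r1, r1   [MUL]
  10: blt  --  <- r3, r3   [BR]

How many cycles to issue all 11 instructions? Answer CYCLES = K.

t=0 i0+i1:st.MEM;mul.MUL ; dual
t=1 i2:or.ALU ; RAW r1
t=2 i3:st.MEM ; no-port MEM/BR
t=3 i4+i5:bne.BR;mul.MUL ; dual
t=4 i6+i7:mulh.MUL;st.MEM ; dual
t=5 i8:ld.MEM ; WAW r0
t=6 i9+i10:mulh.MUL;blt.BR ; dual

CYCLES = 7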